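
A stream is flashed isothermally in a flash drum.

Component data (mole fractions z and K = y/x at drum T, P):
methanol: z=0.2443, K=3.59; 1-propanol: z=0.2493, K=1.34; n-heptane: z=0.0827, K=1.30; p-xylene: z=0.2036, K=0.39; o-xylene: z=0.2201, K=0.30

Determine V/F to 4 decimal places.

Rachford–Rice: g(V/F) = Σ zᵢ(Kᵢ−1)/(1+V/F(Kᵢ−1)) = 0.
g(0) = ΣzᵢKᵢ − 1 = 0.4640 and g(1) = 1 − Σzᵢ/Kᵢ = -0.5734, so a root lies in (0, 1).
Iterate (Newton) starting at V/F = 0.5:
  V/F = 0.5000: g = -0.04601, g' = -0.7499 → V/F = 0.4387
  V/F = 0.4387: g = -0.00001, g' = -0.7526 → V/F = 0.4386
Converged at V/F = 0.4386.

V/F = 0.4386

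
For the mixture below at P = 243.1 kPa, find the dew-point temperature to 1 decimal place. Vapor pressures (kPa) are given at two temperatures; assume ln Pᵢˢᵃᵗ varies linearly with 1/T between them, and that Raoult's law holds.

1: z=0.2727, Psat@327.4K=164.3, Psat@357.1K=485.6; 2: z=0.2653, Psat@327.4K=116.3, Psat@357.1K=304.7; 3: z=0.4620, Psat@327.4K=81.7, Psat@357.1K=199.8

T = 353.9 K

Dew-point temperature: Σzᵢ·P/Pᵢˢᵃᵗ(T) = 1. Interpolate ln Pᵢˢᵃᵗ = aᵢ + bᵢ/T.
  T = 327.4 K: ΣzᵢP/Pᵢˢᵃᵗ = 2.3327
  T = 357.1 K: ΣzᵢP/Pᵢˢᵃᵗ = 0.9103
  T = 342.2 K: ΣzᵢP/Pᵢˢᵃᵗ = 1.4292
  T = 349.6 K: ΣzᵢP/Pᵢˢᵃᵗ = 1.1367
  T = 353.4 K: ΣzᵢP/Pᵢˢᵃᵗ = 1.0145
  T = 355.2 K: ΣzᵢP/Pᵢˢᵃᵗ = 0.9621
Interpolating between 353.4 K and 355.2 K gives T ≈ 353.9 K.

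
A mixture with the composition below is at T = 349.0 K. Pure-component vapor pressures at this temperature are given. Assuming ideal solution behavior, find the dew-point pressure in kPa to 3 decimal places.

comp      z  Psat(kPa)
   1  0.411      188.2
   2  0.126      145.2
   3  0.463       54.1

At the dew point ψ → 1, so Σzᵢ/Kᵢ = 1 with Kᵢ = Pᵢˢᵃᵗ/P ⇒ 1/P = Σzᵢ/Pᵢˢᵃᵗ.
1/P = 0.411/188.2 + 0.126/145.2 + 0.463/54.1 = 0.011610 ⇒ P = 86.134 kPa

Pdew = 86.134 kPa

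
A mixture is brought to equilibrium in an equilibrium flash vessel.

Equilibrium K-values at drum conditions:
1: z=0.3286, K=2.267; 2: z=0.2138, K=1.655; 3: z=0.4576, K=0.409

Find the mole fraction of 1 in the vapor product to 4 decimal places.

y_1 = 0.4711

Rachford–Rice: g(β) = Σ zᵢ(Kᵢ−1)/(1+β(Kᵢ−1)) = 0.
Feasibility: ΣzᵢKᵢ = 1.2859, Σzᵢ/Kᵢ = 1.3930 — both > 1, two phases present.
Iterate (Newton) starting at β = 0.5:
  β = 0.5000: g = -0.02351, g' = -0.5718 → β = 0.4589
  β = 0.4589: g = -0.00013, g' = -0.5661 → β = 0.4586
Converged at β = 0.4586.
Compositions from xᵢ = zᵢ/(1+β(Kᵢ−1)), yᵢ = Kᵢxᵢ:
  1: x = 0.2078, y = 0.4711
  2: x = 0.1644, y = 0.2721
  3: x = 0.6278, y = 0.2568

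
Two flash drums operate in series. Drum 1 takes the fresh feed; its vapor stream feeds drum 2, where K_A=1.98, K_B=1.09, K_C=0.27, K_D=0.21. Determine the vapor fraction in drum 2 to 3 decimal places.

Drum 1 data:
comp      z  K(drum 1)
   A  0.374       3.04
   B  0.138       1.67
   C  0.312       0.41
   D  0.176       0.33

V/F (drum 2) = 0.583

Drum 1:
Rachford–Rice: g(ψ₁) = Σ zᵢ(Kᵢ−1)/(1+ψ₁(Kᵢ−1)) = 0.
Check two-phase: ΣzᵢKᵢ = 1.553 > 1 and Σzᵢ/Kᵢ = 1.500 > 1, so g(0) = 0.553 > 0 and g(1) = -0.500 < 0.
Iterate (Newton) starting at ψ₁ = 0.43:
  ψ₁ = 0.430: g = 0.0659, g' = -0.830 → ψ₁ = 0.509
  ψ₁ = 0.509: g = 0.0009, g' = -0.813 → ψ₁ = 0.510
Converged at ψ₁ = 0.510.
Drum-1 compositions:
  A: x = 0.183, y = 0.557
  B: x = 0.103, y = 0.172
  C: x = 0.446, y = 0.183
  D: x = 0.267, y = 0.088
Drum-2 feed = drum-1 vapor: z₂ = (0.5569, 0.1717, 0.1831, 0.0883).
Drum 2:
Rachford–Rice: g(ψ₂) = Σ zᵢ(Kᵢ−1)/(1+ψ₂(Kᵢ−1)) = 0.
Check two-phase: ΣzᵢKᵢ = 1.358 > 1 and Σzᵢ/Kᵢ = 1.537 > 1, so g(0) = 0.358 > 0 and g(1) = -0.537 < 0.
Newton–Raphson from ψ₂ = 0.61:
  ψ₂ = 0.610: g = -0.0192, g' = -0.733 → ψ₂ = 0.584
  ψ₂ = 0.584: g = -0.0004, g' = -0.704 → ψ₂ = 0.583
Converged at ψ₂ = 0.583.
  A: x = 0.354, y = 0.702
  B: x = 0.163, y = 0.178
  C: x = 0.319, y = 0.086
  D: x = 0.164, y = 0.034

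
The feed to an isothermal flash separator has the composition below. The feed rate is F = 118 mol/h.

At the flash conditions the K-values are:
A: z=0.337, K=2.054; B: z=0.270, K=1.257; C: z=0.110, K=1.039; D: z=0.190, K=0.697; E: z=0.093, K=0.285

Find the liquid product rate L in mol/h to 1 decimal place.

Rachford–Rice: g(β) = Σ zᵢ(Kᵢ−1)/(1+β(Kᵢ−1)) = 0.
Check two-phase: ΣzᵢKᵢ = 1.305 > 1 and Σzᵢ/Kᵢ = 1.084 > 1, so g(0) = 0.305 > 0 and g(1) = -0.084 < 0.
Newton–Raphson from β = 0.68:
  β = 0.680: g = 0.0682, g' = -0.348 → β = 0.876
  β = 0.876: g = -0.0109, g' = -0.486 → β = 0.854
  β = 0.854: g = -0.0003, g' = -0.461 → β = 0.853
Converged at β = 0.853.
Then V = β·F = 0.8530·118 = 100.7 mol/h and L = F − V = 17.3 mol/h.

L = 17.3 mol/h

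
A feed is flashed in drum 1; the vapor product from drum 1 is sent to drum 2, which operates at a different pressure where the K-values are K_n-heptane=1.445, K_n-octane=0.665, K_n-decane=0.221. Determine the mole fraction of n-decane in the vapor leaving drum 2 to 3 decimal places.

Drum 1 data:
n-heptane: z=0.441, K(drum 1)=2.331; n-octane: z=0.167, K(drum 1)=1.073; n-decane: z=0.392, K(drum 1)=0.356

Drum 1:
Let ψ₁ = V/F and solve Σ zᵢ(Kᵢ−1)/(1+ψ₁(Kᵢ−1)) = 0.
g(0) = ΣzᵢKᵢ − 1 = 0.347 and g(1) = 1 − Σzᵢ/Kᵢ = -0.446, so a root lies in (0, 1).
Newton–Raphson from ψ₁ = 0.6:
  ψ₁ = 0.600: g = -0.0734, g' = -0.674 → ψ₁ = 0.491
  ψ₁ = 0.491: g = -0.0025, g' = -0.634 → ψ₁ = 0.487
Converged at ψ₁ = 0.487.
Drum-1 compositions:
  n-heptane: x = 0.268, y = 0.624
  n-octane: x = 0.161, y = 0.173
  n-decane: x = 0.571, y = 0.203
Drum-2 feed = drum-1 vapor: z₂ = (0.6236, 0.1730, 0.2033).
Drum 2:
Material balance + equilibrium reduce to Σ zᵢ(Kᵢ−1)/(1+ψ₂(Kᵢ−1)) = 0.
Feasibility: ΣzᵢKᵢ = 1.061, Σzᵢ/Kᵢ = 1.612 — both > 1, two phases present.
Newton iteration, ψ₂⁰ = 0.5:
  ψ₂ = 0.500: g = -0.1021, g' = -0.442 → ψ₂ = 0.269
  ψ₂ = 0.269: g = -0.0162, g' = -0.319 → ψ₂ = 0.218
  ψ₂ = 0.218: g = -0.0004, g' = -0.304 → ψ₂ = 0.217
Converged at ψ₂ = 0.217.
  n-heptane: x = 0.569, y = 0.822
  n-octane: x = 0.187, y = 0.124
  n-decane: x = 0.245, y = 0.054

y_n-decane (drum 2) = 0.054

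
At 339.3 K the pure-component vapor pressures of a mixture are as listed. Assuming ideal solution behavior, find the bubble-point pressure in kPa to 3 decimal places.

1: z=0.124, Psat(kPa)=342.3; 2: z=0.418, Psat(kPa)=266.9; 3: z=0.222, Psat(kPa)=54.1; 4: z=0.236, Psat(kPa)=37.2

At the bubble point ψ → 0, so ΣzᵢKᵢ = 1 with Kᵢ = Pᵢˢᵃᵗ/P ⇒ P = ΣzᵢPᵢˢᵃᵗ.
P = 0.124·342.3 + 0.418·266.9 + 0.222·54.1 + 0.236·37.2 = 174.799 kPa

Pbub = 174.799 kPa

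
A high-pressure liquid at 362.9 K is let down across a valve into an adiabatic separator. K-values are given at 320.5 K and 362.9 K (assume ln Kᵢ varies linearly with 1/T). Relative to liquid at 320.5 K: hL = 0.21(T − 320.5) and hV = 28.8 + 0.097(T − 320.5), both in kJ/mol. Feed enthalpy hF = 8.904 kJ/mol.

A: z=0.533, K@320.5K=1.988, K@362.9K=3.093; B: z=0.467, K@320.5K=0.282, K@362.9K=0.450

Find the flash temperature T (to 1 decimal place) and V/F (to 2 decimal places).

T = 322.4 K, V/F = 0.30

Adiabatic flash: solve Rachford–Rice at each trial T, then check hF = ψ·hV(T) + (1−ψ)·hL(T).
  T = 320.5 K: K = (1.988, 0.282), RR gives ψ = 0.270, H_out = 7.766 kJ/mol
  T = 362.9 K: K = (3.093, 0.450), RR gives ψ = 0.746, H_out = 26.814 kJ/mol
  T = 341.7 K: K = (2.514, 0.361), RR gives ψ = 0.526, H_out = 18.346 kJ/mol
  T = 331.1 K: K = (2.244, 0.321), RR gives ψ = 0.409, H_out = 13.516 kJ/mol
  T = 325.8 K: K = (2.114, 0.301), RR gives ψ = 0.343, H_out = 10.795 kJ/mol
  T = 323.1 K: K = (2.049, 0.291), RR gives ψ = 0.307, H_out = 9.298 kJ/mol
  T = 321.8 K: K = (2.019, 0.287), RR gives ψ = 0.289, H_out = 8.544 kJ/mol
Linear interpolation between T = 321.8 (H_out = 8.544) and T = 323.1 (H_out = 9.298) on hF = 8.904 gives T ≈ 322.4 K, at which ψ = 0.30.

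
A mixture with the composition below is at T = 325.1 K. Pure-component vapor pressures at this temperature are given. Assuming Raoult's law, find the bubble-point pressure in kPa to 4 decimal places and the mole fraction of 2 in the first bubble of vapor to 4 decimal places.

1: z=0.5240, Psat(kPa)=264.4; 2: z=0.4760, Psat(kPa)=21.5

At the bubble point ψ → 0, so ΣzᵢKᵢ = 1 with Kᵢ = Pᵢˢᵃᵗ/P ⇒ P = ΣzᵢPᵢˢᵃᵗ.
P = 0.5240·264.4 + 0.4760·21.5 = 148.7796 kPa
yᵢ = zᵢPᵢˢᵃᵗ/P ⇒ y_2 = 0.4760·21.5/148.7796 = 0.0688

Pbub = 148.7796 kPa, y_2 = 0.0688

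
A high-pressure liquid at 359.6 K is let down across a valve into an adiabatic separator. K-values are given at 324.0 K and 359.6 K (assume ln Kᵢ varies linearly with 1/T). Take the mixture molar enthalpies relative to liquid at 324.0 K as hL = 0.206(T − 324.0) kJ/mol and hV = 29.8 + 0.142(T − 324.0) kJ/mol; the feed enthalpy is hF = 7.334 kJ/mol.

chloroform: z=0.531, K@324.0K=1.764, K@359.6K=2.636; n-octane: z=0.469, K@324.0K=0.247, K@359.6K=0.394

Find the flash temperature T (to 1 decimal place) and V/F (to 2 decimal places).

T = 330.1 K, V/F = 0.21

Adiabatic flash: solve Rachford–Rice at each trial T, then check hF = ψ·hV(T) + (1−ψ)·hL(T).
  T = 324.0 K: K = (1.764, 0.247), RR gives ψ = 0.091, H_out = 2.721 kJ/mol
  T = 359.6 K: K = (2.636, 0.394), RR gives ψ = 0.590, H_out = 23.559 kJ/mol
  T = 341.8 K: K = (2.179, 0.316), RR gives ψ = 0.378, H_out = 14.509 kJ/mol
  T = 332.9 K: K = (1.966, 0.280), RR gives ψ = 0.252, H_out = 9.207 kJ/mol
  T = 328.4 K: K = (1.863, 0.263), RR gives ψ = 0.177, H_out = 6.127 kJ/mol
  T = 330.6 K: K = (1.913, 0.271), RR gives ψ = 0.215, H_out = 7.676 kJ/mol
Linear interpolation between T = 328.4 (H_out = 6.127) and T = 330.6 (H_out = 7.676) on hF = 7.334 gives T ≈ 330.1 K, at which ψ = 0.21.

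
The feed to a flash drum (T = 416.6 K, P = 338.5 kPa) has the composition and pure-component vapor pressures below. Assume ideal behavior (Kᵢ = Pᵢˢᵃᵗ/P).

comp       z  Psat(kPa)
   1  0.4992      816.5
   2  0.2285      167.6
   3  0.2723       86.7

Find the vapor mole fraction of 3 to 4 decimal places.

y_3 = 0.1016

Raoult's law: Kᵢ = Pᵢˢᵃᵗ/P = Pᵢˢᵃᵗ/338.5.
  K_1 = 816.5/338.5 = 2.412112, K_2 = 167.6/338.5 = 0.495126, K_3 = 86.7/338.5 = 0.256130
Rachford–Rice: g(ψ) = Σ zᵢ(Kᵢ−1)/(1+ψ(Kᵢ−1)) = 0.
Feasibility: ΣzᵢKᵢ = 1.3870, Σzᵢ/Kᵢ = 1.7316 — both > 1, two phases present.
Newton iteration, ψ⁰ = 0.5:
  ψ = 0.5000: g = -0.06364, g' = -0.8282 → ψ = 0.4232
  ψ = 0.4232: g = -0.00106, g' = -0.8051 → ψ = 0.4218
Converged at ψ = 0.4218.
Compositions from xᵢ = zᵢ/(1+ψ(Kᵢ−1)), yᵢ = Kᵢxᵢ:
  1: x = 0.3128, y = 0.7546
  2: x = 0.2903, y = 0.1438
  3: x = 0.3968, y = 0.1016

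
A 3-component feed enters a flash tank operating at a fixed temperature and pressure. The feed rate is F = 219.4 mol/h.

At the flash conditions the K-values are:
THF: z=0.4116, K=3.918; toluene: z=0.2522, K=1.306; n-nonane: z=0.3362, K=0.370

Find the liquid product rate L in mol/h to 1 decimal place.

L = 45.1 mol/h

Rachford–Rice: g(β) = Σ zᵢ(Kᵢ−1)/(1+β(Kᵢ−1)) = 0.
Check two-phase: ΣzᵢKᵢ = 2.0664 > 1 and Σzᵢ/Kᵢ = 1.2068 > 1, so g(0) = 1.0664 > 0 and g(1) = -0.2068 < 0.
Newton–Raphson from β = 0.5:
  β = 0.5000: g = 0.24616, g' = -0.8817 → β = 0.7792
  β = 0.7792: g = 0.01318, g' = -0.8572 → β = 0.7945
  β = 0.7945: g = -0.00008, g' = -0.8685 → β = 0.7944
Converged at β = 0.7944.
Then V = β·F = 0.7944·219.4 = 174.3 mol/h and L = F − V = 45.1 mol/h.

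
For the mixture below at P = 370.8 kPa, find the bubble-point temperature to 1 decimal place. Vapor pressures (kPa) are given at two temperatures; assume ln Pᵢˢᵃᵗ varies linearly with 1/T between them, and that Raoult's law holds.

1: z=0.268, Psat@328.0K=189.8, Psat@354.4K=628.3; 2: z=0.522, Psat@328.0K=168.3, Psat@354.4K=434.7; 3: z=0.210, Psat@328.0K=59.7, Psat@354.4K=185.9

T = 350.2 K

Bubble-point temperature: ΣzᵢPᵢˢᵃᵗ(T) = P. Interpolate ln Pᵢˢᵃᵗ = aᵢ + bᵢ/T.
  T = 328.0 K: ΣzᵢPᵢˢᵃᵗ = 151.26 kPa
  T = 354.4 K: ΣzᵢPᵢˢᵃᵗ = 434.34 kPa
  T = 341.2 K: ΣzᵢPᵢˢᵃᵗ = 261.14 kPa
  T = 347.8 K: ΣzᵢPᵢˢᵃᵗ = 338.27 kPa
  T = 351.1 K: ΣzᵢPᵢˢᵃᵗ = 383.72 kPa
  T = 349.5 K: ΣzᵢPᵢˢᵃᵗ = 361.07 kPa
Interpolating between 349.5 K and 351.1 K gives T ≈ 350.2 K.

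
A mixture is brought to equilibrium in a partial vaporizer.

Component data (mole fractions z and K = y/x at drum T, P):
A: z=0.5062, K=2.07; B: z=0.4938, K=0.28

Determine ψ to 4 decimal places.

Binary case is linear: z₁(K₁−1)(1+ψ(K₂−1)) + z₂(K₂−1)(1+ψ(K₁−1)) = 0
⇒ ψ = [z₁(K₁−1)+z₂(K₂−1)] / [−(K₁−1)(K₂−1)] = 0.18610/0.77040 = 0.2416

ψ = 0.2416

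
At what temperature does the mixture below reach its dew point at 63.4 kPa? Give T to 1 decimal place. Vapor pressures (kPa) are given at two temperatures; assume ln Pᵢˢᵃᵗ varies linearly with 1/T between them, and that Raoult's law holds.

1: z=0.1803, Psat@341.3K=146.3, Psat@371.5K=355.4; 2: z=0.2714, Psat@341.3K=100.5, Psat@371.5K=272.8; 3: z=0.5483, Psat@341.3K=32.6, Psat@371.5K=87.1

T = 349.3 K

Dew-point temperature: Σzᵢ·P/Pᵢˢᵃᵗ(T) = 1. Interpolate ln Pᵢˢᵃᵗ = aᵢ + bᵢ/T.
  T = 341.3 K: ΣzᵢP/Pᵢˢᵃᵗ = 1.3157
  T = 371.5 K: ΣzᵢP/Pᵢˢᵃᵗ = 0.4943
  T = 356.4 K: ΣzᵢP/Pᵢˢᵃᵗ = 0.7899
  T = 348.9 K: ΣzᵢP/Pᵢˢᵃᵗ = 1.0121
  T = 352.6 K: ΣzᵢP/Pᵢˢᵃᵗ = 0.8944
  T = 350.8 K: ΣzᵢP/Pᵢˢᵃᵗ = 0.9495
Interpolating between 348.9 K and 350.8 K gives T ≈ 349.3 K.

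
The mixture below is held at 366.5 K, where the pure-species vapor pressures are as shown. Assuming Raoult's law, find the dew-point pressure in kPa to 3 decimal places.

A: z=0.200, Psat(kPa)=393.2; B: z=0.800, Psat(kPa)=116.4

At the dew point ψ → 1, so Σzᵢ/Kᵢ = 1 with Kᵢ = Pᵢˢᵃᵗ/P ⇒ 1/P = Σzᵢ/Pᵢˢᵃᵗ.
1/P = 0.200/393.2 + 0.800/116.4 = 0.007381 ⇒ P = 135.474 kPa

Pdew = 135.474 kPa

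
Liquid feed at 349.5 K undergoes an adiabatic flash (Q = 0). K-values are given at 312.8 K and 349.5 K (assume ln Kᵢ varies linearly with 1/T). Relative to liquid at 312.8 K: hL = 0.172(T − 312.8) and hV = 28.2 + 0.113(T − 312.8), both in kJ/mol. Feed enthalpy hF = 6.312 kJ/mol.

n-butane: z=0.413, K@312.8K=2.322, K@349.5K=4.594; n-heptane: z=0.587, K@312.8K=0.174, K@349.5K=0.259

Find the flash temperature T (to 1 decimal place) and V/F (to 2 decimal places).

T = 321.2 K, V/F = 0.18

Adiabatic flash: solve Rachford–Rice at each trial T, then check hF = ψ·hV(T) + (1−ψ)·hL(T).
  T = 312.8 K: K = (2.322, 0.174), RR gives ψ = 0.056, H_out = 1.579 kJ/mol
  T = 349.5 K: K = (4.594, 0.259), RR gives ψ = 0.394, H_out = 16.571 kJ/mol
  T = 331.1 K: K = (3.325, 0.215), RR gives ψ = 0.273, H_out = 10.561 kJ/mol
  T = 322.0 K: K = (2.796, 0.194), RR gives ψ = 0.185, H_out = 6.711 kJ/mol
  T = 317.4 K: K = (2.551, 0.184), RR gives ψ = 0.128, H_out = 4.356 kJ/mol
  T = 319.7 K: K = (2.672, 0.189), RR gives ψ = 0.158, H_out = 5.577 kJ/mol
Linear interpolation between T = 319.7 (H_out = 5.577) and T = 322.0 (H_out = 6.711) on hF = 6.312 gives T ≈ 321.2 K, at which ψ = 0.18.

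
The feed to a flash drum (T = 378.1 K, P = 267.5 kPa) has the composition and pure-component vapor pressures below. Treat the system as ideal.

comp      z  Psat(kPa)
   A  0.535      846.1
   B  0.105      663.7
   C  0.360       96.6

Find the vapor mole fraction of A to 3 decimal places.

y_A = 0.608

Raoult's law: Kᵢ = Pᵢˢᵃᵗ/P = Pᵢˢᵃᵗ/267.5.
  K_A = 846.1/267.5 = 3.16299, K_B = 663.7/267.5 = 2.48112, K_C = 96.6/267.5 = 0.36112
Let ψ = V/F and solve Σ zᵢ(Kᵢ−1)/(1+ψ(Kᵢ−1)) = 0.
g(0) = ΣzᵢKᵢ − 1 = 1.083 and g(1) = 1 − Σzᵢ/Kᵢ = -0.208, so a root lies in (0, 1).
Newton–Raphson from ψ = 0.38:
  ψ = 0.380: g = 0.4309, g' = -1.105 → ψ = 0.770
  ψ = 0.770: g = 0.0540, g' = -0.972 → ψ = 0.826
  ψ = 0.826: g = -0.0014, g' = -1.027 → ψ = 0.824
Converged at ψ = 0.824.
Compositions from xᵢ = zᵢ/(1+ψ(Kᵢ−1)), yᵢ = Kᵢxᵢ:
  A: x = 0.192, y = 0.608
  B: x = 0.047, y = 0.117
  C: x = 0.760, y = 0.275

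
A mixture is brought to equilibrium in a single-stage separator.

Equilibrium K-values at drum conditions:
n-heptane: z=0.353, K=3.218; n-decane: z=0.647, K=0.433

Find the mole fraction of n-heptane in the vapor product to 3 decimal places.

y_n-heptane = 0.655

Material balance + equilibrium reduce to Σ zᵢ(Kᵢ−1)/(1+V/F(Kᵢ−1)) = 0.
Check two-phase: ΣzᵢKᵢ = 1.416 > 1 and Σzᵢ/Kᵢ = 1.604 > 1, so g(0) = 0.416 > 0 and g(1) = -0.604 < 0.
Binary case is linear: z₁(K₁−1)(1+V/F(K₂−1)) + z₂(K₂−1)(1+V/F(K₁−1)) = 0
⇒ V/F = [z₁(K₁−1)+z₂(K₂−1)] / [−(K₁−1)(K₂−1)] = 0.4161/1.2576 = 0.331
Compositions from xᵢ = zᵢ/(1+V/F(Kᵢ−1)), yᵢ = Kᵢxᵢ:
  n-heptane: x = 0.204, y = 0.655
  n-decane: x = 0.796, y = 0.345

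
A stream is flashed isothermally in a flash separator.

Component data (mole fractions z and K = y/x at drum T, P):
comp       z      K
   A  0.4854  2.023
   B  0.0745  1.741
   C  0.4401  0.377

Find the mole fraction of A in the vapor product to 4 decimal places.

y_A = 0.6721

Rachford–Rice: g(V/F) = Σ zᵢ(Kᵢ−1)/(1+V/F(Kᵢ−1)) = 0.
Check two-phase: ΣzᵢKᵢ = 1.2776 > 1 and Σzᵢ/Kᵢ = 1.4501 > 1, so g(0) = 0.2776 > 0 and g(1) = -0.4501 < 0.
Newton–Raphson from V/F = 0.62:
  V/F = 0.6200: g = -0.10507, g' = -0.6629 → V/F = 0.4615
  V/F = 0.4615: g = -0.00637, g' = -0.5936 → V/F = 0.4508
  V/F = 0.4508: g = -0.00001, g' = -0.5912 → V/F = 0.4507
Converged at V/F = 0.4507.
Compositions from xᵢ = zᵢ/(1+V/F(Kᵢ−1)), yᵢ = Kᵢxᵢ:
  A: x = 0.3322, y = 0.6721
  B: x = 0.0558, y = 0.0972
  C: x = 0.6119, y = 0.2307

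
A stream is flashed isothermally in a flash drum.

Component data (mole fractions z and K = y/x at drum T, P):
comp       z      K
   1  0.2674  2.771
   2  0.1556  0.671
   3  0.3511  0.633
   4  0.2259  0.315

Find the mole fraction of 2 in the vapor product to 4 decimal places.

y_2 = 0.1104

Rachford–Rice: g(β) = Σ zᵢ(Kᵢ−1)/(1+β(Kᵢ−1)) = 0.
Check two-phase: ΣzᵢKᵢ = 1.1388 > 1 and Σzᵢ/Kᵢ = 1.6002 > 1, so g(0) = 0.1388 > 0 and g(1) = -0.6002 < 0.
Iterate (Newton) starting at β = 0.44:
  β = 0.4400: g = -0.16887, g' = -0.5724 → β = 0.1450
  β = 0.1450: g = 0.01515, g' = -0.7330 → β = 0.1657
  β = 0.1657: g = 0.00026, g' = -0.7087 → β = 0.1660
Converged at β = 0.1660.
Compositions from xᵢ = zᵢ/(1+β(Kᵢ−1)), yᵢ = Kᵢxᵢ:
  1: x = 0.2066, y = 0.5726
  2: x = 0.1646, y = 0.1104
  3: x = 0.3739, y = 0.2367
  4: x = 0.2549, y = 0.0803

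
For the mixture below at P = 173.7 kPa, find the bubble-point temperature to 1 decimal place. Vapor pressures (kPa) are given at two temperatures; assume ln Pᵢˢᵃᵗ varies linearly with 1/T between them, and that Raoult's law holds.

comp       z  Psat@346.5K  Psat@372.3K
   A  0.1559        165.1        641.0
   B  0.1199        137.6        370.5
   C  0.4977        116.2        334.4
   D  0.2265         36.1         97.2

T = 357.0 K

Bubble-point temperature: ΣzᵢPᵢˢᵃᵗ(T) = P. Interpolate ln Pᵢˢᵃᵗ = aᵢ + bᵢ/T.
  T = 346.5 K: ΣzᵢPᵢˢᵃᵗ = 108.25 kPa
  T = 372.3 K: ΣzᵢPᵢˢᵃᵗ = 332.80 kPa
  T = 359.4 K: ΣzᵢPᵢˢᵃᵗ = 193.17 kPa
  T = 352.9 K: ΣzᵢPᵢˢᵃᵗ = 144.95 kPa
  T = 356.1 K: ΣzᵢPᵢˢᵃᵗ = 167.15 kPa
  T = 357.8 K: ΣzᵢPᵢˢᵃᵗ = 180.14 kPa
Interpolating between 356.1 K and 357.8 K gives T ≈ 357.0 K.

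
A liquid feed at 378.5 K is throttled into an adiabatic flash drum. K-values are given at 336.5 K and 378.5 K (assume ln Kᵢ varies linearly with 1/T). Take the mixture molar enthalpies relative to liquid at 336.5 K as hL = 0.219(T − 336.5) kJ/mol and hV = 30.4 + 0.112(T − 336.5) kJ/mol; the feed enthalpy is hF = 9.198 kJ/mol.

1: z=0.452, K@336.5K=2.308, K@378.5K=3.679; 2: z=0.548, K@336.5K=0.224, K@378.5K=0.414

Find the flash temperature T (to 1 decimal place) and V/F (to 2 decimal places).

T = 344.5 K, V/F = 0.25

Adiabatic flash: solve Rachford–Rice at each trial T, then check hF = ψ·hV(T) + (1−ψ)·hL(T).
  T = 336.5 K: K = (2.308, 0.224), RR gives ψ = 0.164, H_out = 4.971 kJ/mol
  T = 378.5 K: K = (3.679, 0.414), RR gives ψ = 0.567, H_out = 23.881 kJ/mol
  T = 357.5 K: K = (2.954, 0.310), RR gives ψ = 0.375, H_out = 15.148 kJ/mol
  T = 347.0 K: K = (2.621, 0.265), RR gives ψ = 0.277, H_out = 10.402 kJ/mol
  T = 341.8 K: K = (2.463, 0.244), RR gives ψ = 0.223, H_out = 7.827 kJ/mol
  T = 344.4 K: K = (2.542, 0.254), RR gives ψ = 0.251, H_out = 9.139 kJ/mol
  T = 345.7 K: K = (2.581, 0.260), RR gives ψ = 0.264, H_out = 9.776 kJ/mol
Linear interpolation between T = 344.4 (H_out = 9.139) and T = 345.7 (H_out = 9.776) on hF = 9.198 gives T ≈ 344.5 K, at which ψ = 0.25.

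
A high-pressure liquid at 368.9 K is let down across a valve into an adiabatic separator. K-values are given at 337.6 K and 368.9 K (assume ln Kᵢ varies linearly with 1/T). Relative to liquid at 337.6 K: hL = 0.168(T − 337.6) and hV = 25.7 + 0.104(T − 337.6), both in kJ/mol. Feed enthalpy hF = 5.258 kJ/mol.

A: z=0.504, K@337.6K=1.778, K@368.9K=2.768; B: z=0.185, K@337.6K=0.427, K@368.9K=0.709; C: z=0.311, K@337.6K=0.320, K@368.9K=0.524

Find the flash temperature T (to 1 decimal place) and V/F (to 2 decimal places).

T = 339.2 K, V/F = 0.20

Adiabatic flash: solve Rachford–Rice at each trial T, then check hF = ψ·hV(T) + (1−ψ)·hL(T).
  T = 337.6 K: K = (1.778, 0.427, 0.320), RR gives ψ = 0.149, H_out = 3.837 kJ/mol
  T = 368.9 K: K = (2.768, 0.709, 0.524), RR gives ψ = 0.925, H_out = 27.176 kJ/mol
  T = 353.2 K: K = (2.239, 0.556, 0.414), RR gives ψ = 0.539, H_out = 15.925 kJ/mol
  T = 345.4 K: K = (2.000, 0.489, 0.365), RR gives ψ = 0.358, H_out = 10.323 kJ/mol
  T = 341.5 K: K = (1.887, 0.457, 0.342), RR gives ψ = 0.259, H_out = 7.248 kJ/mol
  T = 339.6 K: K = (1.833, 0.442, 0.331), RR gives ψ = 0.207, H_out = 5.638 kJ/mol
Linear interpolation between T = 337.6 (H_out = 3.837) and T = 339.6 (H_out = 5.638) on hF = 5.258 gives T ≈ 339.2 K, at which ψ = 0.20.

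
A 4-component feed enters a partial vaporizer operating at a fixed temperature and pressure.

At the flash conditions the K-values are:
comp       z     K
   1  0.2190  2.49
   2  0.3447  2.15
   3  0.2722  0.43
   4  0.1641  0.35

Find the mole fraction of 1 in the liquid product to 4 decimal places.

Rachford–Rice: g(β) = Σ zᵢ(Kᵢ−1)/(1+β(Kᵢ−1)) = 0.
Check two-phase: ΣzᵢKᵢ = 1.4609 > 1 and Σzᵢ/Kᵢ = 1.3502 > 1, so g(0) = 0.4609 > 0 and g(1) = -0.3502 < 0.
Newton–Raphson from β = 0.5:
  β = 0.5000: g = 0.06366, g' = -0.6686 → β = 0.5952
  β = 0.5952: g = -0.00054, g' = -0.6842 → β = 0.5944
Converged at β = 0.5944.
Compositions from xᵢ = zᵢ/(1+β(Kᵢ−1)), yᵢ = Kᵢxᵢ:
  1: x = 0.1161, y = 0.2892
  2: x = 0.2047, y = 0.4402
  3: x = 0.4117, y = 0.1770
  4: x = 0.2674, y = 0.0936

x_1 = 0.1161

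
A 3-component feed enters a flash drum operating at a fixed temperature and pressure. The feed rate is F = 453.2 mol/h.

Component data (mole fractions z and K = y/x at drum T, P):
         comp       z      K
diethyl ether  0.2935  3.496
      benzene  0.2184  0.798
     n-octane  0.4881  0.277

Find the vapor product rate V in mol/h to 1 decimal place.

V = 102.6 mol/h

Newton iteration, ψ⁰ = 0.58:
  ψ = 0.5800: g = -0.35843, g' = -1.0734 → ψ = 0.2461
  ψ = 0.2461: g = -0.02186, g' = -1.0891 → ψ = 0.2260
  ψ = 0.2260: g = 0.00032, g' = -1.1218 → ψ = 0.2263
Converged at ψ = 0.2263.
Then V = ψ·F = 0.2263·453.2 = 102.6 mol/h and L = F − V = 350.6 mol/h.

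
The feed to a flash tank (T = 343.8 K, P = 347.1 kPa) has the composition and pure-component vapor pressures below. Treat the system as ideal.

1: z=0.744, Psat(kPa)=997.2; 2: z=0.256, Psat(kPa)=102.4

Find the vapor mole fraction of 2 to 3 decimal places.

Raoult's law: Kᵢ = Pᵢˢᵃᵗ/P = Pᵢˢᵃᵗ/347.1.
  K_1 = 997.2/347.1 = 2.87295, K_2 = 102.4/347.1 = 0.29502
Rachford–Rice: g(V/F) = Σ zᵢ(Kᵢ−1)/(1+V/F(Kᵢ−1)) = 0.
g(0) = ΣzᵢKᵢ − 1 = 1.213 and g(1) = 1 − Σzᵢ/Kᵢ = -0.127, so a root lies in (0, 1).
Iterate (Newton) starting at V/F = 0.33:
  V/F = 0.330: g = 0.6260, g' = -1.213 → V/F = 0.846
  V/F = 0.846: g = 0.0918, g' = -1.172 → V/F = 0.924
  V/F = 0.924: g = -0.0081, g' = -1.399 → V/F = 0.919
Converged at V/F = 0.919.
Compositions from xᵢ = zᵢ/(1+V/F(Kᵢ−1)), yᵢ = Kᵢxᵢ:
  1: x = 0.273, y = 0.786
  2: x = 0.727, y = 0.214

y_2 = 0.214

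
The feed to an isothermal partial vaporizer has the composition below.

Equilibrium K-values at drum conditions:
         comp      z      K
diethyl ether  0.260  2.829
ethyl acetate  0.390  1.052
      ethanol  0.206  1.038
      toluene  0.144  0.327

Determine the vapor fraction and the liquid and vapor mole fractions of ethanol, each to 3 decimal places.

ψ = 0.822, x_ethanol = 0.200, y_ethanol = 0.207

Newton–Raphson from ψ = 0.5:
  ψ = 0.500: g = 0.1298, g' = -0.387 → ψ = 0.836
  ψ = 0.836: g = -0.0063, g' = -0.478 → ψ = 0.822
Converged at ψ = 0.822.
Compositions from xᵢ = zᵢ/(1+ψ(Kᵢ−1)), yᵢ = Kᵢxᵢ:
  diethyl ether: x = 0.104, y = 0.294
  ethyl acetate: x = 0.374, y = 0.393
  ethanol: x = 0.200, y = 0.207
  toluene: x = 0.322, y = 0.105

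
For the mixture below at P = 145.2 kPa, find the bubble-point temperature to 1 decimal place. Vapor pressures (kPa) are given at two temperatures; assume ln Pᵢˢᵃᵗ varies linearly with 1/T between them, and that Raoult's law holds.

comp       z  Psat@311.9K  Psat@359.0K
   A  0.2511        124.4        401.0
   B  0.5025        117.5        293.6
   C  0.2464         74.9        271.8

T = 323.5 K

Bubble-point temperature: ΣzᵢPᵢˢᵃᵗ(T) = P. Interpolate ln Pᵢˢᵃᵗ = aᵢ + bᵢ/T.
  T = 311.9 K: ΣzᵢPᵢˢᵃᵗ = 108.74 kPa
  T = 359.0 K: ΣzᵢPᵢˢᵃᵗ = 315.20 kPa
  T = 335.4 K: ΣzᵢPᵢˢᵃᵗ = 191.38 kPa
  T = 323.6 K: ΣzᵢPᵢˢᵃᵗ = 145.45 kPa
  T = 317.8 K: ΣzᵢPᵢˢᵃᵗ = 126.22 kPa
  T = 320.7 K: ΣzᵢPᵢˢᵃᵗ = 135.57 kPa
Interpolating between 320.7 K and 323.6 K gives T ≈ 323.5 K.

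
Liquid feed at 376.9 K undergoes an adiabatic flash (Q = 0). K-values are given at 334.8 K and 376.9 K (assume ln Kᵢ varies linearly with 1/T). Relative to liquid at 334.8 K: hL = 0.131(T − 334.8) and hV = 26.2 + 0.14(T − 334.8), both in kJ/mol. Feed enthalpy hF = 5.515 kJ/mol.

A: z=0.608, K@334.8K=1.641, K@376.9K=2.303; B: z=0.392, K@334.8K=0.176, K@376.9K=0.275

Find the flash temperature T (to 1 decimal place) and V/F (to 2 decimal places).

Adiabatic flash: solve Rachford–Rice at each trial T, then check hF = ψ·hV(T) + (1−ψ)·hL(T).
  T = 334.8 K: K = (1.641, 0.176), RR gives ψ = 0.126, H_out = 3.310 kJ/mol
  T = 376.9 K: K = (2.303, 0.275), RR gives ψ = 0.538, H_out = 19.809 kJ/mol
  T = 355.9 K: K = (1.964, 0.223), RR gives ψ = 0.376, H_out = 12.688 kJ/mol
  T = 345.4 K: K = (1.801, 0.199), RR gives ψ = 0.270, H_out = 8.481 kJ/mol
  T = 340.1 K: K = (1.720, 0.187), RR gives ψ = 0.204, H_out = 6.050 kJ/mol
  T = 337.5 K: K = (1.681, 0.182), RR gives ψ = 0.168, H_out = 4.751 kJ/mol
  T = 338.8 K: K = (1.701, 0.185), RR gives ψ = 0.186, H_out = 5.410 kJ/mol
Linear interpolation between T = 338.8 (H_out = 5.410) and T = 340.1 (H_out = 6.050) on hF = 5.515 gives T ≈ 339.0 K, at which ψ = 0.19.

T = 339.0 K, V/F = 0.19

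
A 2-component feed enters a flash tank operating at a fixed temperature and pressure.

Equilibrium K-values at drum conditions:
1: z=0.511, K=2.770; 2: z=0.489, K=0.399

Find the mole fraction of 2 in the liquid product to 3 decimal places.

Material balance + equilibrium reduce to Σ zᵢ(Kᵢ−1)/(1+ψ(Kᵢ−1)) = 0.
Check two-phase: ΣzᵢKᵢ = 1.611 > 1 and Σzᵢ/Kᵢ = 1.410 > 1, so g(0) = 0.611 > 0 and g(1) = -0.410 < 0.
Newton–Raphson from ψ = 0.5:
  ψ = 0.500: g = 0.0597, g' = -0.812 → ψ = 0.574
Converged at ψ = 0.574.
Compositions from xᵢ = zᵢ/(1+ψ(Kᵢ−1)), yᵢ = Kᵢxᵢ:
  1: x = 0.253, y = 0.702
  2: x = 0.747, y = 0.298

x_2 = 0.747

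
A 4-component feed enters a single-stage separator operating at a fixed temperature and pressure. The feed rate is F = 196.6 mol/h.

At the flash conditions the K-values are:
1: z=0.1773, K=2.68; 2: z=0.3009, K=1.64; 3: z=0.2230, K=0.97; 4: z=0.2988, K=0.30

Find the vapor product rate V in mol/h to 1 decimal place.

Material balance + equilibrium reduce to Σ zᵢ(Kᵢ−1)/(1+ψ(Kᵢ−1)) = 0.
Check two-phase: ΣzᵢKᵢ = 1.2746 > 1 and Σzᵢ/Kᵢ = 1.4755 > 1, so g(0) = 0.2746 > 0 and g(1) = -0.4755 < 0.
Newton iteration, ψ⁰ = 0.6:
  ψ = 0.6000: g = -0.07995, g' = -0.6239 → ψ = 0.4719
  ψ = 0.4719: g = -0.00504, g' = -0.5551 → ψ = 0.4628
  ψ = 0.4628: g = -0.00001, g' = -0.5523 → ψ = 0.4627
Converged at ψ = 0.4627.
Then V = ψ·F = 0.4627·196.6 = 91.0 mol/h and L = F − V = 105.6 mol/h.

V = 91.0 mol/h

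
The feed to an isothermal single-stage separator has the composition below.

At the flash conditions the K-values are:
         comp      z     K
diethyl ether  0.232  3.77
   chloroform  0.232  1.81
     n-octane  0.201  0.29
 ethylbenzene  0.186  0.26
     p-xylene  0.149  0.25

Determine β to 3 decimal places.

Rachford–Rice: g(β) = Σ zᵢ(Kᵢ−1)/(1+β(Kᵢ−1)) = 0.
g(0) = ΣzᵢKᵢ − 1 = 0.438 and g(1) = 1 − Σzᵢ/Kᵢ = -1.194, so a root lies in (0, 1).
Newton iteration, β⁰ = 0.57:
  β = 0.570: g = -0.2952, g' = -1.185 → β = 0.321
  β = 0.321: g = -0.0231, g' = -1.085 → β = 0.300
Converged at β = 0.300.

β = 0.300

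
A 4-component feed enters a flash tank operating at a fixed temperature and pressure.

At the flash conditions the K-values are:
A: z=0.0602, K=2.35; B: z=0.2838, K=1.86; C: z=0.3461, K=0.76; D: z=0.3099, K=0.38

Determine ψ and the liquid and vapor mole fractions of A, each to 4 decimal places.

ψ = 0.1153, x_A = 0.0521, y_A = 0.1224

Material balance + equilibrium reduce to Σ zᵢ(Kᵢ−1)/(1+ψ(Kᵢ−1)) = 0.
g(0) = ΣzᵢKᵢ − 1 = 0.0501 and g(1) = 1 − Σzᵢ/Kᵢ = -0.4491, so a root lies in (0, 1).
Iterate (Newton) starting at ψ = 0.5:
  ψ = 0.5000: g = -0.15366, g' = -0.4177 → ψ = 0.1321
  ψ = 0.1321: g = -0.00694, g' = -0.4109 → ψ = 0.1153
Converged at ψ = 0.1153.
Compositions from xᵢ = zᵢ/(1+ψ(Kᵢ−1)), yᵢ = Kᵢxᵢ:
  A: x = 0.0521, y = 0.1224
  B: x = 0.2582, y = 0.4802
  C: x = 0.3560, y = 0.2705
  D: x = 0.3338, y = 0.1268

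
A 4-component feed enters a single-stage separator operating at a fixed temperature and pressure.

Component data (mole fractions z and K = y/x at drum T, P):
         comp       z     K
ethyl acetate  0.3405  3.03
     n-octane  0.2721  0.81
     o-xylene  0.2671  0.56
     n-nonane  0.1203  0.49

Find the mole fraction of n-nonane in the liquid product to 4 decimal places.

Let β = V/F and solve Σ zᵢ(Kᵢ−1)/(1+β(Kᵢ−1)) = 0.
Check two-phase: ΣzᵢKᵢ = 1.4606 > 1 and Σzᵢ/Kᵢ = 1.1708 > 1, so g(0) = 0.4606 > 0 and g(1) = -0.1708 < 0.
Newton iteration, β⁰ = 0.5:
  β = 0.5000: g = 0.05288, g' = -0.4990 → β = 0.6060
  β = 0.6060: g = 0.00246, g' = -0.4564 → β = 0.6114
Converged at β = 0.6114.
Compositions from xᵢ = zᵢ/(1+β(Kᵢ−1)), yᵢ = Kᵢxᵢ:
  ethyl acetate: x = 0.1519, y = 0.4604
  n-octane: x = 0.3079, y = 0.2494
  o-xylene: x = 0.3654, y = 0.2046
  n-nonane: x = 0.1748, y = 0.0857

x_n-nonane = 0.1748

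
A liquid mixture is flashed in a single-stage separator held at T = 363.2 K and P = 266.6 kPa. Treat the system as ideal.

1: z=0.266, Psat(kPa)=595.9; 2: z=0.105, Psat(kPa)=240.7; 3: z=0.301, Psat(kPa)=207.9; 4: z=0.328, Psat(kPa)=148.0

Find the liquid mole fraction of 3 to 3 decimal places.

Raoult's law: Kᵢ = Pᵢˢᵃᵗ/P = Pᵢˢᵃᵗ/266.6.
  K_1 = 595.9/266.6 = 2.23518, K_2 = 240.7/266.6 = 0.90285, K_3 = 207.9/266.6 = 0.77982, K_4 = 148.0/266.6 = 0.55514
Material balance + equilibrium reduce to Σ zᵢ(Kᵢ−1)/(1+V/F(Kᵢ−1)) = 0.
Feasibility: ΣzᵢKᵢ = 1.106, Σzᵢ/Kᵢ = 1.212 — both > 1, two phases present.
Newton iteration, V/F⁰ = 0.5:
  V/F = 0.500: g = -0.0697, g' = -0.282 → V/F = 0.253
  V/F = 0.253: g = 0.0054, g' = -0.336 → V/F = 0.269
Converged at V/F = 0.269.
Compositions from xᵢ = zᵢ/(1+V/F(Kᵢ−1)), yᵢ = Kᵢxᵢ:
  1: x = 0.200, y = 0.446
  2: x = 0.108, y = 0.097
  3: x = 0.320, y = 0.249
  4: x = 0.373, y = 0.207

x_3 = 0.320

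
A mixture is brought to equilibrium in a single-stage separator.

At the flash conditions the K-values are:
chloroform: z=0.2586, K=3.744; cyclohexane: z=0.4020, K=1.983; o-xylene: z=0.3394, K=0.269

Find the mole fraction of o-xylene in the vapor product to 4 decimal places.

Let ψ = V/F and solve Σ zᵢ(Kᵢ−1)/(1+ψ(Kᵢ−1)) = 0.
Feasibility: ΣzᵢKᵢ = 1.8567, Σzᵢ/Kᵢ = 1.5335 — both > 1, two phases present.
Newton iteration, ψ⁰ = 0.5:
  ψ = 0.5000: g = 0.17308, g' = -0.9712 → ψ = 0.6782
  ψ = 0.6782: g = -0.00693, g' = -1.0911 → ψ = 0.6719
  ψ = 0.6719: g = -0.00003, g' = -1.0821 → ψ = 0.6718
Converged at ψ = 0.6718.
Compositions from xᵢ = zᵢ/(1+ψ(Kᵢ−1)), yᵢ = Kᵢxᵢ:
  chloroform: x = 0.0909, y = 0.3405
  cyclohexane: x = 0.2421, y = 0.4801
  o-xylene: x = 0.6669, y = 0.1794

y_o-xylene = 0.1794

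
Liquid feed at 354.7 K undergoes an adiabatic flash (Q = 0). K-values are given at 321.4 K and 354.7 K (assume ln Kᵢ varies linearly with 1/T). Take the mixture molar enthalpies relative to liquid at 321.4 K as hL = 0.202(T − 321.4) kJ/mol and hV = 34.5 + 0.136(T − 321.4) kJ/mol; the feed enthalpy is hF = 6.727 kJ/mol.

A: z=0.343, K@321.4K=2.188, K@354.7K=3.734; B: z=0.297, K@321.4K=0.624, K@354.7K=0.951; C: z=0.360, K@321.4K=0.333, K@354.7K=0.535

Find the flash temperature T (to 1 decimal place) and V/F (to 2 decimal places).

T = 325.1 K, V/F = 0.17

Adiabatic flash: solve Rachford–Rice at each trial T, then check hF = ψ·hV(T) + (1−ψ)·hL(T).
  T = 321.4 K: K = (2.188, 0.624, 0.333), RR gives ψ = 0.085, H_out = 2.944 kJ/mol
  T = 354.7 K: K = (3.734, 0.951, 0.535), RR gives ψ = 0.828, H_out = 33.469 kJ/mol
  T = 338.0 K: K = (2.894, 0.778, 0.427), RR gives ψ = 0.449, H_out = 18.345 kJ/mol
  T = 329.7 K: K = (2.525, 0.699, 0.378), RR gives ψ = 0.276, H_out = 11.063 kJ/mol
  T = 325.5 K: K = (2.351, 0.660, 0.355), RR gives ψ = 0.184, H_out = 7.122 kJ/mol
  T = 323.4 K: K = (2.266, 0.642, 0.344), RR gives ψ = 0.135, H_out = 5.032 kJ/mol
Linear interpolation between T = 323.4 (H_out = 5.032) and T = 325.5 (H_out = 7.122) on hF = 6.727 gives T ≈ 325.1 K, at which ψ = 0.17.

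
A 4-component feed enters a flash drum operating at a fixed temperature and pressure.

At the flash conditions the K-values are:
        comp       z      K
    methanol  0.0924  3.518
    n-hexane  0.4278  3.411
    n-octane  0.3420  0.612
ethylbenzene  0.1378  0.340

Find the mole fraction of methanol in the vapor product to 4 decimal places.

y_methanol = 0.1027

Material balance + equilibrium reduce to Σ zᵢ(Kᵢ−1)/(1+V/F(Kᵢ−1)) = 0.
Check two-phase: ΣzᵢKᵢ = 2.0404 > 1 and Σzᵢ/Kᵢ = 1.1158 > 1, so g(0) = 1.0404 > 0 and g(1) = -0.1158 < 0.
Iterate (Newton) starting at V/F = 0.57:
  V/F = 0.5700: g = 0.21378, g' = -0.7791 → V/F = 0.8444
  V/F = 0.8444: g = 0.01137, g' = -0.7499 → V/F = 0.8596
  V/F = 0.8596: g = -0.00006, g' = -0.7585 → V/F = 0.8595
Converged at V/F = 0.8595.
Compositions from xᵢ = zᵢ/(1+V/F(Kᵢ−1)), yᵢ = Kᵢxᵢ:
  methanol: x = 0.0292, y = 0.1027
  n-hexane: x = 0.1392, y = 0.4750
  n-octane: x = 0.5131, y = 0.3140
  ethylbenzene: x = 0.3184, y = 0.1083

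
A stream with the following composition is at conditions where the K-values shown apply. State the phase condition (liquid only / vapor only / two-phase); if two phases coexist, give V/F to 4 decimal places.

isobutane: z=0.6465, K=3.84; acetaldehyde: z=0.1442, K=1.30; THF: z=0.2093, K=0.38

vapor only

ΣzᵢKᵢ = 2.7496; Σzᵢ/Kᵢ = 0.8301.
Since Σzᵢ/Kᵢ < 1 the mixture is above its dew point — single vapor phase.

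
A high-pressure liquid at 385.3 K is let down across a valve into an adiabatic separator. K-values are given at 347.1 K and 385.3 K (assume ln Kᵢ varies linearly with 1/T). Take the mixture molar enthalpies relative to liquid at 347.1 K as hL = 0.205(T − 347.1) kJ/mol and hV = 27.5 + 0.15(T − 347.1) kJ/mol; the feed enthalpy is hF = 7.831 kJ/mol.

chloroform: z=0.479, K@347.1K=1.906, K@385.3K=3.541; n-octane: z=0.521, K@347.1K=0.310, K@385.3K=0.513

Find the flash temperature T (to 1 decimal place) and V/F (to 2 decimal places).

Adiabatic flash: solve Rachford–Rice at each trial T, then check hF = ψ·hV(T) + (1−ψ)·hL(T).
  T = 347.1 K: K = (1.906, 0.310), RR gives ψ = 0.119, H_out = 3.277 kJ/mol
  T = 385.3 K: K = (3.541, 0.513), RR gives ψ = 0.779, H_out = 27.605 kJ/mol
  T = 366.2 K: K = (2.640, 0.404), RR gives ψ = 0.486, H_out = 16.773 kJ/mol
  T = 356.6 K: K = (2.251, 0.355), RR gives ψ = 0.326, H_out = 10.746 kJ/mol
  T = 351.9 K: K = (2.076, 0.332), RR gives ψ = 0.233, H_out = 7.328 kJ/mol
  T = 354.2 K: K = (2.160, 0.343), RR gives ψ = 0.280, H_out = 9.054 kJ/mol
Linear interpolation between T = 351.9 (H_out = 7.328) and T = 354.2 (H_out = 9.054) on hF = 7.831 gives T ≈ 352.6 K, at which ψ = 0.25.

T = 352.6 K, V/F = 0.25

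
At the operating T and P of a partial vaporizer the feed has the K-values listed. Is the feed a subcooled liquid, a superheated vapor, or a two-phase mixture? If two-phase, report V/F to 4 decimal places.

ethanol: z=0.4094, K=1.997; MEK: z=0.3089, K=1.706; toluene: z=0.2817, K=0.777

ΣzᵢKᵢ = 1.5634; Σzᵢ/Kᵢ = 0.7486.
Since Σzᵢ/Kᵢ < 1 the mixture is above its dew point — single vapor phase.

superheated vapor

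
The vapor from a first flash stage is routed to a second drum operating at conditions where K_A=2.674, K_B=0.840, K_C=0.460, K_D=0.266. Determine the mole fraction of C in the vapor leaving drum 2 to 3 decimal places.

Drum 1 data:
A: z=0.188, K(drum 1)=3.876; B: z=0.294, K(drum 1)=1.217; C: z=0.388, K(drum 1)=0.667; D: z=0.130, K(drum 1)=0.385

Drum 1:
Iterate (Newton) starting at ψ₁ = 0.5:
  ψ₁ = 0.500: g = 0.0089, g' = -0.437 → ψ₁ = 0.520
Converged at ψ₁ = 0.520.
Drum-1 compositions:
  A: x = 0.075, y = 0.292
  B: x = 0.264, y = 0.321
  C: x = 0.469, y = 0.313
  D: x = 0.191, y = 0.074
Drum-2 feed = drum-1 vapor: z₂ = (0.2918, 0.3215, 0.3131, 0.0736).
Drum 2:
Let ψ₂ = V/F and solve Σ zᵢ(Kᵢ−1)/(1+ψ₂(Kᵢ−1)) = 0.
g(0) = ΣzᵢKᵢ − 1 = 0.214 and g(1) = 1 − Σzᵢ/Kᵢ = -0.449, so a root lies in (0, 1).
Newton–Raphson from ψ₂ = 0.5:
  ψ₂ = 0.500: g = -0.1069, g' = -0.522 → ψ₂ = 0.295
  ψ₂ = 0.295: g = 0.0028, g' = -0.569 → ψ₂ = 0.300
Converged at ψ₂ = 0.300.
  A: x = 0.194, y = 0.519
  B: x = 0.338, y = 0.284
  C: x = 0.374, y = 0.172
  D: x = 0.094, y = 0.025

y_C (drum 2) = 0.172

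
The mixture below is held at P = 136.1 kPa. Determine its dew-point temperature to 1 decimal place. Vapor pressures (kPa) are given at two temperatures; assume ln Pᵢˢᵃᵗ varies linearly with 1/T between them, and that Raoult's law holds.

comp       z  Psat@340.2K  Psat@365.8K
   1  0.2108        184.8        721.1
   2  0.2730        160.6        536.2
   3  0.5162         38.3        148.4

Dew-point temperature: Σzᵢ·P/Pᵢˢᵃᵗ(T) = 1. Interpolate ln Pᵢˢᵃᵗ = aᵢ + bᵢ/T.
  T = 340.2 K: ΣzᵢP/Pᵢˢᵃᵗ = 2.2209
  T = 365.8 K: ΣzᵢP/Pᵢˢᵃᵗ = 0.5825
  T = 353.0 K: ΣzᵢP/Pᵢˢᵃᵗ = 1.1098
  T = 359.4 K: ΣzᵢP/Pᵢˢᵃᵗ = 0.7994
  T = 356.2 K: ΣzᵢP/Pᵢˢᵃᵗ = 0.9405
  T = 354.6 K: ΣzᵢP/Pᵢˢᵃᵗ = 1.0213
Interpolating between 354.6 K and 356.2 K gives T ≈ 355.0 K.

T = 355.0 K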